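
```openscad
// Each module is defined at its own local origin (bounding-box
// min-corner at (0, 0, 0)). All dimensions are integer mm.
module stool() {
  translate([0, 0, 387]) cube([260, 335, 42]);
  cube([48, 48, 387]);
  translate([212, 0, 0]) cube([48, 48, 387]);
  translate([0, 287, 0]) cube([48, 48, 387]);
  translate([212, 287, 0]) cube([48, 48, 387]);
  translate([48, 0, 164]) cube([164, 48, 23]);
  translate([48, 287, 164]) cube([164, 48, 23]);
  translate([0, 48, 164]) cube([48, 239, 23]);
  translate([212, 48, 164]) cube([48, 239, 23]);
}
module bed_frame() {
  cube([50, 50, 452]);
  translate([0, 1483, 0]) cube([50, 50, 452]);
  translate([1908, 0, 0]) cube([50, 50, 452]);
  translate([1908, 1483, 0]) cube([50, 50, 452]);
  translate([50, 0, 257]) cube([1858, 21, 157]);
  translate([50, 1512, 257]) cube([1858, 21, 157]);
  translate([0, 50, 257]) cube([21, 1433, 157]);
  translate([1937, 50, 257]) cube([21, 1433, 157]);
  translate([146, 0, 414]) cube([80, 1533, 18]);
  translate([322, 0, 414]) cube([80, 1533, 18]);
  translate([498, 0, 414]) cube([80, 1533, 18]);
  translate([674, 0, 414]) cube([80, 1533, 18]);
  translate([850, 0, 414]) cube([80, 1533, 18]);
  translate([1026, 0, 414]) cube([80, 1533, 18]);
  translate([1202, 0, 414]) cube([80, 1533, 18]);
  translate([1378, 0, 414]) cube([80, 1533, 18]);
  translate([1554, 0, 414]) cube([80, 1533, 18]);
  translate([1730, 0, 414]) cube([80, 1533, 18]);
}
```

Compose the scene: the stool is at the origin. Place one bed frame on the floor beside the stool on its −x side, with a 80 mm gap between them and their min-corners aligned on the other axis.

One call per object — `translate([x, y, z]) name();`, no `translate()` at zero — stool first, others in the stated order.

stool();
translate([-2038, 0, 0]) bed_frame();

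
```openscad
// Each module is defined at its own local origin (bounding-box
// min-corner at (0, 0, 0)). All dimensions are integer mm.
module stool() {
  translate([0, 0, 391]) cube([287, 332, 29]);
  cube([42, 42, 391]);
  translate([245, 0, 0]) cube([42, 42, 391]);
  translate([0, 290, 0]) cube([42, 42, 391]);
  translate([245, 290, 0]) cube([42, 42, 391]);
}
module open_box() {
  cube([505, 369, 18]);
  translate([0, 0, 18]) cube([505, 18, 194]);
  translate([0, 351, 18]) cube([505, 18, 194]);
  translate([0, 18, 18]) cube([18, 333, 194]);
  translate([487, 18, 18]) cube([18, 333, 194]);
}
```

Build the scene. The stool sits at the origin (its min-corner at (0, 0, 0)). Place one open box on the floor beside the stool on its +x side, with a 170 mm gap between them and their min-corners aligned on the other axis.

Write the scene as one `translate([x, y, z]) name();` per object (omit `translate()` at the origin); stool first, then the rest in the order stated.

stool();
translate([457, 0, 0]) open_box();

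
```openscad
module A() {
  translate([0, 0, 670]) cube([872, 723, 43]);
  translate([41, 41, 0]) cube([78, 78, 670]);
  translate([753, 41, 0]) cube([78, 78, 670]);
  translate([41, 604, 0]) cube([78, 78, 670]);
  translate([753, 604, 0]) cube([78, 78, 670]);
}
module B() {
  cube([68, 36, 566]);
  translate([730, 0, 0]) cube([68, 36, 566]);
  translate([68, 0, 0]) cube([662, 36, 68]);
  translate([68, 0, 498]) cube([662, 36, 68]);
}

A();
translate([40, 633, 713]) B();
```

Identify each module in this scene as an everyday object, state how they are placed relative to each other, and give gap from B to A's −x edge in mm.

The picture frame's min-x is at 40; the table's min-x is 0; gap = 40 mm.

A is a table. B is a picture frame. The picture frame is on top of the table. The gap from the picture frame to the table's −x edge is 40 mm.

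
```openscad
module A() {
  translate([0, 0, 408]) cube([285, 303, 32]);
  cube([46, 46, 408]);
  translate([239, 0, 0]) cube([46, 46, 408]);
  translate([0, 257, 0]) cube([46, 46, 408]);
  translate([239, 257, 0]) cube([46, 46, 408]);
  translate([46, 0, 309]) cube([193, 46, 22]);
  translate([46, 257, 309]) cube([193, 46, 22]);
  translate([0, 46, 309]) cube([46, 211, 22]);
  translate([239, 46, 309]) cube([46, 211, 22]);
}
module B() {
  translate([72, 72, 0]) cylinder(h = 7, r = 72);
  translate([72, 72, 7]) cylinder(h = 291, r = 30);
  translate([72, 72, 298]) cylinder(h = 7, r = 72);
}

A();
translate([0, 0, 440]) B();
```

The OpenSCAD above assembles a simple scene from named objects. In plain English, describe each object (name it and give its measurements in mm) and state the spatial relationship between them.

A is a four-legged stool. The seat is 285×303 mm, 32 mm thick, top at z = 440 mm. It stands on four square legs, each 46×46 mm in cross-section, from z = 0 to the seat underside, each flush with a corner of the seat. Four stretchers, 46 mm wide and 22 mm tall, connect adjacent legs with their undersides at z = 309 mm, each running between the inner faces of the legs it joins and aligned with the legs' outer faces on the other axis.

B is a spool: two coaxial disc flanges of radius 72 mm and thickness 7 mm, joined by a core cylinder of radius 30 mm and height 291 mm. The lower flange rests on z = 0 and the three cylinders share a vertical axis.

The spool is on top of the stool.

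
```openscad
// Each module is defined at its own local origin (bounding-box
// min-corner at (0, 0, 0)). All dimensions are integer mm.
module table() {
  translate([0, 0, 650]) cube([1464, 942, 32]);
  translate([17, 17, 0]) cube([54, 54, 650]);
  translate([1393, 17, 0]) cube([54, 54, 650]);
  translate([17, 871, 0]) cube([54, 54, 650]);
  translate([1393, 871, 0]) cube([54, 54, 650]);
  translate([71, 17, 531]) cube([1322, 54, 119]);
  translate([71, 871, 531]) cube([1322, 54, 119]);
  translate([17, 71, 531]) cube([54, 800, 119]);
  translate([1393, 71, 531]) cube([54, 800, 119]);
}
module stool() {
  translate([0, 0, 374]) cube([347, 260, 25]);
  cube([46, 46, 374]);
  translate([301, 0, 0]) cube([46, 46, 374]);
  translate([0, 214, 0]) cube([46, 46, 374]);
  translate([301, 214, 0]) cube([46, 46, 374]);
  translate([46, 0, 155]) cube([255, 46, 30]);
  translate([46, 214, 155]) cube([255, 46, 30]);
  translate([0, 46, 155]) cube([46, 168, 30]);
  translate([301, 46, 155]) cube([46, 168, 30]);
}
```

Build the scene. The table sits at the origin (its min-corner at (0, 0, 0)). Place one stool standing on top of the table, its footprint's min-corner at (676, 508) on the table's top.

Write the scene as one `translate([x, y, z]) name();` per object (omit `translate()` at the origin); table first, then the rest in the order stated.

table();
translate([676, 508, 682]) stool();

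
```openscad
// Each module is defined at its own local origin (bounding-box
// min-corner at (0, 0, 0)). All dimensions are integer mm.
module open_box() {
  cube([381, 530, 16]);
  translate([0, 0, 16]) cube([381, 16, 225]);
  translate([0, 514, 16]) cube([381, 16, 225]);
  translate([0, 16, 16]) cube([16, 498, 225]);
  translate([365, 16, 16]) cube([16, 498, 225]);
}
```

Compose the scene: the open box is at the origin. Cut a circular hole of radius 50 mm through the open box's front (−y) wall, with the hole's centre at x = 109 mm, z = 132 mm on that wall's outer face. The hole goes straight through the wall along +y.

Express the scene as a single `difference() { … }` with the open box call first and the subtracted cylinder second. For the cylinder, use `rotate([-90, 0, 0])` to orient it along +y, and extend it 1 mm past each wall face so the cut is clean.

difference() {
  open_box();
  translate([109, -1, 132]) rotate([-90, 0, 0]) cylinder(h = 18, r = 50);
}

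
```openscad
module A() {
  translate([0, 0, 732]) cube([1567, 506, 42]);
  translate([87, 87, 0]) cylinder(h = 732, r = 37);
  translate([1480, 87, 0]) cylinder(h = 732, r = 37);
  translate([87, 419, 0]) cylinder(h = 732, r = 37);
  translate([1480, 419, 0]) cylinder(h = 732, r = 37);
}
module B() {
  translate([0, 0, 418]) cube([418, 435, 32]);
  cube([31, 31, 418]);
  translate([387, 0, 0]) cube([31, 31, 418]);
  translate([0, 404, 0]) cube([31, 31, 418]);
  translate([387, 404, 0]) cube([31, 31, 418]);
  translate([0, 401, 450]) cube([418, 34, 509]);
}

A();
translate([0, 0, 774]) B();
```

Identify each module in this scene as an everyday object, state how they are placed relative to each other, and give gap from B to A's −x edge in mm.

A is a table. B is a chair. The chair is on top of the table. The gap from the chair to the table's −x edge is 0 mm.

The chair's min-x is at 0; the table's min-x is 0; gap = 0 mm.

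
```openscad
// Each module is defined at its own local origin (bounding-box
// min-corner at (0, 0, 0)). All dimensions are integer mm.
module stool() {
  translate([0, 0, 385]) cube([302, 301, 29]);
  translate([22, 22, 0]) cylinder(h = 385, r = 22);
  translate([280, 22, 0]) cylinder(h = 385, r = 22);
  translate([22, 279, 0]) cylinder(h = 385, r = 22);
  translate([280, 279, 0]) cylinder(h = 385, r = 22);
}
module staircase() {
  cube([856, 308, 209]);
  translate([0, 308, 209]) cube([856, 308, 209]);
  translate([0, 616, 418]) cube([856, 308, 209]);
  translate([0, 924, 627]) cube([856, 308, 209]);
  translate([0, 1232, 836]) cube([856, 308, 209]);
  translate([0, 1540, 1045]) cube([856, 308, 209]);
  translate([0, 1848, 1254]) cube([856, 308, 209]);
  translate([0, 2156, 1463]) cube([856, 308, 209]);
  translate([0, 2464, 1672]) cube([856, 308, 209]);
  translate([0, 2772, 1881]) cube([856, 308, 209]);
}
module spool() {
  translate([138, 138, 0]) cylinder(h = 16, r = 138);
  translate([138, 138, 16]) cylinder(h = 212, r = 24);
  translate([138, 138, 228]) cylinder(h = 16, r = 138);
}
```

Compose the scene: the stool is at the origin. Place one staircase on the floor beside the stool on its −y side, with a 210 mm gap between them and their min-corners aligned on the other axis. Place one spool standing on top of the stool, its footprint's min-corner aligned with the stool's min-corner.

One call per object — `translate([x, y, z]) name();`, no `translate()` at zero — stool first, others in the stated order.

stool();
translate([0, -3290, 0]) staircase();
translate([0, 0, 414]) spool();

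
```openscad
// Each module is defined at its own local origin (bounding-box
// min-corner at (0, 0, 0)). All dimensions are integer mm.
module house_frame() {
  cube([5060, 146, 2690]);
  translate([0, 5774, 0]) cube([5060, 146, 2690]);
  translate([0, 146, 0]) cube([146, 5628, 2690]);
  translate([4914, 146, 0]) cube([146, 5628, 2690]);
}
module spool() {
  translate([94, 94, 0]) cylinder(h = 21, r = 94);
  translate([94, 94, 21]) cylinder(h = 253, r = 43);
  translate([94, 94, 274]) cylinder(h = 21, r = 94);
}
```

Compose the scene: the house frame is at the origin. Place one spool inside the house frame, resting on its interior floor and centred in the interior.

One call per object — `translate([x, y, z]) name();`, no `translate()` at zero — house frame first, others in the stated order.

house_frame();
translate([2436, 2866, 0]) spool();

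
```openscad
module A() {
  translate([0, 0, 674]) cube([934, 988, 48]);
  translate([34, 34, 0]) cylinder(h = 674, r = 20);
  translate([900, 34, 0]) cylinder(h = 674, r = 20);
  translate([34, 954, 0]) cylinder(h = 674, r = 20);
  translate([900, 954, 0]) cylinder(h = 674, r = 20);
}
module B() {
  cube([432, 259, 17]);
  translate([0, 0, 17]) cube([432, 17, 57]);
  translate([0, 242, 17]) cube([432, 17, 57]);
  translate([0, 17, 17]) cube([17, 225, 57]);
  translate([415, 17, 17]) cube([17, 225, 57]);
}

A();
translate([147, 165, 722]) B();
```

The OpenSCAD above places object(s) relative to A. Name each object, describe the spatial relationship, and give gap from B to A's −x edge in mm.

The open box's min-x is at 147; the table's min-x is 0; gap = 147 mm.

A is a table. B is an open box. The open box is on top of the table. The gap from the open box to the table's −x edge is 147 mm.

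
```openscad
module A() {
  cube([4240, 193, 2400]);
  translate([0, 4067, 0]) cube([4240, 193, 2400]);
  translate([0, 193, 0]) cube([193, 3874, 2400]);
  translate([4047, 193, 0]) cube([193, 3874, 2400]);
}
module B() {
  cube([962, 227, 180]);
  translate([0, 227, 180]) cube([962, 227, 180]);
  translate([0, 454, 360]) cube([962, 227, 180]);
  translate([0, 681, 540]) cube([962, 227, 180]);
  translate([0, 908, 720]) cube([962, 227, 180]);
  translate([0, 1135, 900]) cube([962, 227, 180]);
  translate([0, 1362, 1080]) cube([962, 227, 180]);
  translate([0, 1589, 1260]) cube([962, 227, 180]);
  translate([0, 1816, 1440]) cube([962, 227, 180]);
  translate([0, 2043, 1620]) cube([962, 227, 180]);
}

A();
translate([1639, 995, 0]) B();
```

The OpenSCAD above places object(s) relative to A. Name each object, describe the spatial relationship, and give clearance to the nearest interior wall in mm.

Clearances: x = 1446, y = 802; minimum 802 mm.

A is a house frame. B is a staircase. The staircase sits inside the house frame, centred. The clearance to the nearest interior wall is 802 mm.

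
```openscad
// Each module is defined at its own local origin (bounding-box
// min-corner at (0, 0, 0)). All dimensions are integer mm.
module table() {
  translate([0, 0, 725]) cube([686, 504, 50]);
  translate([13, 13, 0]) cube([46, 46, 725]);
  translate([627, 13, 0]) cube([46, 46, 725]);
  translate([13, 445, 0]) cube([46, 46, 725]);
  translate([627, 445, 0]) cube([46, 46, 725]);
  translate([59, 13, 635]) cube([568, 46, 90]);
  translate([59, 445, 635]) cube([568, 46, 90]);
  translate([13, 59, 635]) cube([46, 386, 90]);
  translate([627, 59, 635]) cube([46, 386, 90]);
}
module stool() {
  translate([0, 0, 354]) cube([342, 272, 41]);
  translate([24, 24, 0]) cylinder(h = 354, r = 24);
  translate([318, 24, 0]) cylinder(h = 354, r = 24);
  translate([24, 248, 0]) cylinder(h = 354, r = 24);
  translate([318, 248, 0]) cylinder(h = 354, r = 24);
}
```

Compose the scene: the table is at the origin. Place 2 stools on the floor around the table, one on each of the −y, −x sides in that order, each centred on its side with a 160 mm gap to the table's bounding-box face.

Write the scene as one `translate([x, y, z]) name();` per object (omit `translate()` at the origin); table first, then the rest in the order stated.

table();
translate([172, -432, 0]) stool();
translate([-502, 116, 0]) stool();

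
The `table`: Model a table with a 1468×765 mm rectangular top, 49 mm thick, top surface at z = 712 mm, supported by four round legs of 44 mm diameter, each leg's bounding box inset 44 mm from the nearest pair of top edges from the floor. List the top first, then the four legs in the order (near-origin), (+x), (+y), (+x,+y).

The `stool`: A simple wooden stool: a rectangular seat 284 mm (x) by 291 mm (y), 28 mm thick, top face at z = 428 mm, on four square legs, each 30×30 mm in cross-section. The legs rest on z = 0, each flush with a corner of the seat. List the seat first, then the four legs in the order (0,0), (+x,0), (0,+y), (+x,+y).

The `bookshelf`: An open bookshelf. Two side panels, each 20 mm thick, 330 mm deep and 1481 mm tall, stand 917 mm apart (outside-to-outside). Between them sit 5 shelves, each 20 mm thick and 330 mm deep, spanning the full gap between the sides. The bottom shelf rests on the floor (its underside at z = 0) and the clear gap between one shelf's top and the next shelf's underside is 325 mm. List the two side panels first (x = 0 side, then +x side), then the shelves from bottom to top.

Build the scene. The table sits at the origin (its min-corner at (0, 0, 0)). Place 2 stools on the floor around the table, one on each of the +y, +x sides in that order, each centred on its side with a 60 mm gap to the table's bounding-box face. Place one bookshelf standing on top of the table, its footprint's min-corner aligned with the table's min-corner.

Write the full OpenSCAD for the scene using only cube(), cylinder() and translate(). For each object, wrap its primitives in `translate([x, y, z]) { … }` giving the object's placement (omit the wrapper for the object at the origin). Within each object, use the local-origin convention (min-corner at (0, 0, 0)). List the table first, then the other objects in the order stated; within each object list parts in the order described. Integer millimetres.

translate([0, 0, 663]) cube([1468, 765, 49]);
translate([66, 66, 0]) cylinder(h = 663, r = 22);
translate([1402, 66, 0]) cylinder(h = 663, r = 22);
translate([66, 699, 0]) cylinder(h = 663, r = 22);
translate([1402, 699, 0]) cylinder(h = 663, r = 22);
translate([592, 825, 0]) {
  translate([0, 0, 400]) cube([284, 291, 28]);
  cube([30, 30, 400]);
  translate([254, 0, 0]) cube([30, 30, 400]);
  translate([0, 261, 0]) cube([30, 30, 400]);
  translate([254, 261, 0]) cube([30, 30, 400]);
}
translate([1528, 237, 0]) {
  translate([0, 0, 400]) cube([284, 291, 28]);
  cube([30, 30, 400]);
  translate([254, 0, 0]) cube([30, 30, 400]);
  translate([0, 261, 0]) cube([30, 30, 400]);
  translate([254, 261, 0]) cube([30, 30, 400]);
}
translate([0, 0, 712]) {
  cube([20, 330, 1481]);
  translate([897, 0, 0]) cube([20, 330, 1481]);
  translate([20, 0, 0]) cube([877, 330, 20]);
  translate([20, 0, 345]) cube([877, 330, 20]);
  translate([20, 0, 690]) cube([877, 330, 20]);
  translate([20, 0, 1035]) cube([877, 330, 20]);
  translate([20, 0, 1380]) cube([877, 330, 20]);
}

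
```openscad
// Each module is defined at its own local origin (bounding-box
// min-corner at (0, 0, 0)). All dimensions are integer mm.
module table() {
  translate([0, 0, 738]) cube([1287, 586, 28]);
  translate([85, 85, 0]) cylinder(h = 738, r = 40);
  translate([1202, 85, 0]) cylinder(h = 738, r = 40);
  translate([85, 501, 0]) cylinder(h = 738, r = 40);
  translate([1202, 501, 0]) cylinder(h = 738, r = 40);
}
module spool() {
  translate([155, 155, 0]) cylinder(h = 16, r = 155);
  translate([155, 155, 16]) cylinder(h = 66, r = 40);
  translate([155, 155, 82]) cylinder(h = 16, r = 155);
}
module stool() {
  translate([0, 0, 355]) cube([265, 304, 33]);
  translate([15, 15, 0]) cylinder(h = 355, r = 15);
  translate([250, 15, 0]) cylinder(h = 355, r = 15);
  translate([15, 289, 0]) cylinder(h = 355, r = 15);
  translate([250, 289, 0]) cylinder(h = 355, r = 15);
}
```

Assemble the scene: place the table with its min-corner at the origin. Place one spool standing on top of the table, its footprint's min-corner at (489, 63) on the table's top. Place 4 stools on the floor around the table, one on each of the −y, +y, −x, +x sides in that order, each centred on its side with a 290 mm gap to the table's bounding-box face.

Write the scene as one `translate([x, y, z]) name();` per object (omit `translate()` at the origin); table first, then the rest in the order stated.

table();
translate([489, 63, 766]) spool();
translate([511, -594, 0]) stool();
translate([511, 876, 0]) stool();
translate([-555, 141, 0]) stool();
translate([1577, 141, 0]) stool();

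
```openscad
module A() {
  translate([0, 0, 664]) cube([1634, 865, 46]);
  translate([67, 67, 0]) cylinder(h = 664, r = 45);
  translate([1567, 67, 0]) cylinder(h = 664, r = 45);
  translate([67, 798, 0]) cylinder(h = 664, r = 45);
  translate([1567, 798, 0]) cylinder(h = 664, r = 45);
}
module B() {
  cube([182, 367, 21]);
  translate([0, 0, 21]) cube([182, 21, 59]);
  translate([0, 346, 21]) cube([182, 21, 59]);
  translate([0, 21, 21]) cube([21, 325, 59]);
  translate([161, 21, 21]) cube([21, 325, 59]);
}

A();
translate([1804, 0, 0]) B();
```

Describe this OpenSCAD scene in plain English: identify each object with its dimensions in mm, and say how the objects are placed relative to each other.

A is a table with a 1634×865 mm rectangular top, 46 mm thick, top surface at z = 710 mm, supported by four round legs of 90 mm diameter, each leg's bounding box inset 22 mm from the nearest pair of top edges, running from the floor.

B is an open storage box with external size 182×367×80 mm and wall thickness 21 mm (the base is also 21 mm thick). The base covers the whole footprint; the four walls stand on the base, with the y-facing walls full-width and the x-facing walls fitting between their inner faces.

The open box is on the floor beside the table on its +x side.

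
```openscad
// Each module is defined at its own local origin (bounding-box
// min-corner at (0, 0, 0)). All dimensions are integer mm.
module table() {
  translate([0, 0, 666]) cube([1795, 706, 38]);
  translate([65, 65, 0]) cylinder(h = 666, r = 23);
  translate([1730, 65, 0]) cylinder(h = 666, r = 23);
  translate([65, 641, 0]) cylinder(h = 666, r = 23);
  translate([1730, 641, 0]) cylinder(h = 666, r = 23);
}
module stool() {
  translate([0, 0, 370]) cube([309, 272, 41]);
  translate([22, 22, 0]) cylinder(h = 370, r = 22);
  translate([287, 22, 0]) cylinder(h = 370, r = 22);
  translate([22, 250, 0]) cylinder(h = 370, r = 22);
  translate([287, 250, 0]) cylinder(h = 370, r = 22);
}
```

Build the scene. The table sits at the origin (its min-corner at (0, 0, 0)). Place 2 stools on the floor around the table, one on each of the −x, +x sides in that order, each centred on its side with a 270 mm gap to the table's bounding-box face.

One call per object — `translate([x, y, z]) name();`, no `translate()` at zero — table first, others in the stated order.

table();
translate([-579, 217, 0]) stool();
translate([2065, 217, 0]) stool();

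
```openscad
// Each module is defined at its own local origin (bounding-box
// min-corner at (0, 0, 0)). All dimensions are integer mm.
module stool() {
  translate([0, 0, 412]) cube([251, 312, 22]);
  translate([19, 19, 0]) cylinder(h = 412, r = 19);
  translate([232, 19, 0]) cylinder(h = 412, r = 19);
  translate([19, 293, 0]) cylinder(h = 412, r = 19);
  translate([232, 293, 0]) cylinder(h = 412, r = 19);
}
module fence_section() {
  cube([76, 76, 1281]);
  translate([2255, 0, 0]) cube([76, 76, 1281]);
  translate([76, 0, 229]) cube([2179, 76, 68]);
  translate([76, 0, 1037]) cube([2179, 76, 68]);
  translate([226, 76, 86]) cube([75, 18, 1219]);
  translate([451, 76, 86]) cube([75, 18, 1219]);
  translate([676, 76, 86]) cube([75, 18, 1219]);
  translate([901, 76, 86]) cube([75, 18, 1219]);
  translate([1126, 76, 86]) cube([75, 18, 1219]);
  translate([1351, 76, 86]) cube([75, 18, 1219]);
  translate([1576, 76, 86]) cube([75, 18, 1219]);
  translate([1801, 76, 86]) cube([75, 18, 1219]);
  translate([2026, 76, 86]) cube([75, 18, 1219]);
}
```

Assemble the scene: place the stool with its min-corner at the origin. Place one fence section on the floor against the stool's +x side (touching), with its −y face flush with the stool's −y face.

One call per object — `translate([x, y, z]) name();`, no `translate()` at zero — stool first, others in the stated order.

stool();
translate([251, 0, 0]) fence_section();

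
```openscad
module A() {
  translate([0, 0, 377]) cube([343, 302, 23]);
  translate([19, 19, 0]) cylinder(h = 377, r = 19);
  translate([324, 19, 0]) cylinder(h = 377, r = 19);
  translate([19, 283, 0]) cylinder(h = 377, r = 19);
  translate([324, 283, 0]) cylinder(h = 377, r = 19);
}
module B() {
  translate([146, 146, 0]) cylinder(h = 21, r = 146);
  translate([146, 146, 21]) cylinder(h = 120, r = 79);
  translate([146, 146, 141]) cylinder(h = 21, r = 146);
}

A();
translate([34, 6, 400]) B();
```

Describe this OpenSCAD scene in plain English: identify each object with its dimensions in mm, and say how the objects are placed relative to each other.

A is a four-legged stool. The seat is a 343×302×23 mm slab whose top surface is at z = 400 mm; four round legs, each 38 mm in diameter, run from the floor (z = 0) to the underside of the seat, each leg's axis is inset half a diameter from the nearest pair of seat edges (so the leg's bounding box is flush with the corner).

B is a spool: two coaxial disc flanges of radius 146 mm and thickness 21 mm, joined by a core cylinder of radius 79 mm and height 120 mm. The lower flange rests on z = 0 and the three cylinders share a vertical axis.

The spool is on top of the stool.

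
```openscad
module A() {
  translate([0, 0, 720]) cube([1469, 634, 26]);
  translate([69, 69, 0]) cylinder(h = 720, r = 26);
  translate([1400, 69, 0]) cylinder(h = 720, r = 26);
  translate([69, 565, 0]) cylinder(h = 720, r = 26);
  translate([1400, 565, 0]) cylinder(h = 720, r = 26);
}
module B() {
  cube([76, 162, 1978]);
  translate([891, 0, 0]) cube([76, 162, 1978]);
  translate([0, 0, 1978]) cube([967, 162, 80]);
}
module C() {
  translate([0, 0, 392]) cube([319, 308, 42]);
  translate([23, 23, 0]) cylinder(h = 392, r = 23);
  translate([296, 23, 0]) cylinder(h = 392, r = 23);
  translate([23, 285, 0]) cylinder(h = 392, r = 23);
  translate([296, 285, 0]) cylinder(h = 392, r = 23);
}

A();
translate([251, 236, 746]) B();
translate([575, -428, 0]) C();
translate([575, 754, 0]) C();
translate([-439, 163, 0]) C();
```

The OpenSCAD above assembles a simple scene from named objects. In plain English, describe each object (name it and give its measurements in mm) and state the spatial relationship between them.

A is a rectangular dining table. The top is 1469×634×26 mm with its upper surface at z = 746 mm. It stands on four round legs of 52 mm diameter, each leg's bounding box inset 43 mm from the nearest pair of top edges, running from the floor to the underside of the top.

B is a rectangular door frame: two vertical jambs of 76×162 mm section, 1978 mm tall, with a clear opening 815 mm wide between their inner faces. A header 80 mm tall and 162 mm deep lies on top of the jambs and spans the full outside width.

C is a four-legged stool. The seat is a 319×308×42 mm slab whose top surface is at z = 434 mm; four round legs, each 46 mm in diameter, run from the floor (z = 0) to the underside of the seat, each leg's axis is inset half a diameter from the nearest pair of seat edges (so the leg's bounding box is flush with the corner).

The door frame is on top of the table, centred. Three stools sit around the table at the −y, +y, −x sides.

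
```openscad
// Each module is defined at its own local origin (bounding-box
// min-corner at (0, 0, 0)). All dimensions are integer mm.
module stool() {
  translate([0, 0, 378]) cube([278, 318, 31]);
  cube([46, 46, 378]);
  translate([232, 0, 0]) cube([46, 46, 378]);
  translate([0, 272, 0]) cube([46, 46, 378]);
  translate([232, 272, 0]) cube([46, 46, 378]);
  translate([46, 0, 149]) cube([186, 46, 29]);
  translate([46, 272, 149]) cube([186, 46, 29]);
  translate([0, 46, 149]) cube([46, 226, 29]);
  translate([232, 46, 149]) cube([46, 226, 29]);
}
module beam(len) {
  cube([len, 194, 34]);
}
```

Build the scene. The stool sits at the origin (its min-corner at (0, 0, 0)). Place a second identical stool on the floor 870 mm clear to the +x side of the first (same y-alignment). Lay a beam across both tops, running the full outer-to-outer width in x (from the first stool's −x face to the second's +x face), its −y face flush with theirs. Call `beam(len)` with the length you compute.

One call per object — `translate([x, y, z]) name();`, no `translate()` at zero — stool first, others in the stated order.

stool();
translate([1148, 0, 0]) stool();
translate([0, 0, 409]) beam(1426);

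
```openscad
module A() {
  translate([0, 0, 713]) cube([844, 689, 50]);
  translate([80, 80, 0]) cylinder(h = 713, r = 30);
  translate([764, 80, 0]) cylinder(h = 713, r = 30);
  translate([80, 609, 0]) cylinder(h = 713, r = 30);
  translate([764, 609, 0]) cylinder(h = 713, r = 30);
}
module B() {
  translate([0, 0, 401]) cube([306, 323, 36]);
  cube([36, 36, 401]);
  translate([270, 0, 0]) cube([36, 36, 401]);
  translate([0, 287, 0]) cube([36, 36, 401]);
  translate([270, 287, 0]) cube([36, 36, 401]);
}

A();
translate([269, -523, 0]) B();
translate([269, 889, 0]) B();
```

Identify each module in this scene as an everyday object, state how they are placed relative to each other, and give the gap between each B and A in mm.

A is a table. B is a stool. Two stools sit around the table at the −y, +y sides. The gap between each stool and the table is 200 mm.

Each stool's nearest face is 200 mm from the table's bounding box.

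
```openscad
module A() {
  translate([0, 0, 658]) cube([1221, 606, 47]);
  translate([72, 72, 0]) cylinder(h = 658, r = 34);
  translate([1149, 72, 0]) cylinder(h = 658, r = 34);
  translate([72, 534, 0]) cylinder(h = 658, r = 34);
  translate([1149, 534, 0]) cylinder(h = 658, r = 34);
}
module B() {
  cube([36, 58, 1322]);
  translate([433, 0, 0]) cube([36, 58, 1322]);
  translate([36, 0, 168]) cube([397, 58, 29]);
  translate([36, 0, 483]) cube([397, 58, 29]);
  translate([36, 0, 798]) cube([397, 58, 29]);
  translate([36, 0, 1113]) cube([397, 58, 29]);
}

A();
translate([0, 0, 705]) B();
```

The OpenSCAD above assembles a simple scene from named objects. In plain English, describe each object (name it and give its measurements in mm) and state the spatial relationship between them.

A is a table with a 1221×606 mm rectangular top, 47 mm thick, top surface at z = 705 mm, supported by four round legs of 68 mm diameter, each leg's bounding box inset 38 mm from the nearest pair of top edges, running from the floor.

B is a wooden ladder with two side rails of 36×58 mm section and 1322 mm height, set 469 mm apart overall. Between them run 4 rectangular rungs (58 mm deep, 29 mm thick), front faces flush with the rails' −y face. The bottom of the first rung is 168 mm above the floor and each subsequent rung is 315 mm higher than the one below.

The ladder is on top of the table.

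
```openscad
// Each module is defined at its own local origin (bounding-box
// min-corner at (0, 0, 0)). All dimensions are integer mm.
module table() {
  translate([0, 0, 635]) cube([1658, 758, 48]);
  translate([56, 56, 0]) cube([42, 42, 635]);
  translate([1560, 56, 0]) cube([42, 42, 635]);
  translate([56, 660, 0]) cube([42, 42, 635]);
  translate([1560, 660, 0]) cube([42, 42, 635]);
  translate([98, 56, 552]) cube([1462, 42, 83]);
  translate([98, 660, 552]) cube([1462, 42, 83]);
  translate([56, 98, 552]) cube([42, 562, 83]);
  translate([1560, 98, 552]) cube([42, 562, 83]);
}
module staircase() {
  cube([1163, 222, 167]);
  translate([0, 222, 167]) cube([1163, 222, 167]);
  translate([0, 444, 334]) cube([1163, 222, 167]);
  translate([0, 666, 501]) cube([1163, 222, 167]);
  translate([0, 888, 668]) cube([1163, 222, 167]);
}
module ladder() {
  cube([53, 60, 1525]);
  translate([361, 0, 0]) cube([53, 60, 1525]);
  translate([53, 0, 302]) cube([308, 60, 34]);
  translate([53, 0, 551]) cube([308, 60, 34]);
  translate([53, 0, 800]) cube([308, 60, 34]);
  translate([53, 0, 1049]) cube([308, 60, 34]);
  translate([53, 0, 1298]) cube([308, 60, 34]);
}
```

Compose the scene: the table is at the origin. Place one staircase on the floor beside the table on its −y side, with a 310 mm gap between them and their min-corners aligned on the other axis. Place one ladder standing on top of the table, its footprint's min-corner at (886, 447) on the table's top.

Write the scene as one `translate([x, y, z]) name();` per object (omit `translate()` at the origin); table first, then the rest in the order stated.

table();
translate([0, -1420, 0]) staircase();
translate([886, 447, 683]) ladder();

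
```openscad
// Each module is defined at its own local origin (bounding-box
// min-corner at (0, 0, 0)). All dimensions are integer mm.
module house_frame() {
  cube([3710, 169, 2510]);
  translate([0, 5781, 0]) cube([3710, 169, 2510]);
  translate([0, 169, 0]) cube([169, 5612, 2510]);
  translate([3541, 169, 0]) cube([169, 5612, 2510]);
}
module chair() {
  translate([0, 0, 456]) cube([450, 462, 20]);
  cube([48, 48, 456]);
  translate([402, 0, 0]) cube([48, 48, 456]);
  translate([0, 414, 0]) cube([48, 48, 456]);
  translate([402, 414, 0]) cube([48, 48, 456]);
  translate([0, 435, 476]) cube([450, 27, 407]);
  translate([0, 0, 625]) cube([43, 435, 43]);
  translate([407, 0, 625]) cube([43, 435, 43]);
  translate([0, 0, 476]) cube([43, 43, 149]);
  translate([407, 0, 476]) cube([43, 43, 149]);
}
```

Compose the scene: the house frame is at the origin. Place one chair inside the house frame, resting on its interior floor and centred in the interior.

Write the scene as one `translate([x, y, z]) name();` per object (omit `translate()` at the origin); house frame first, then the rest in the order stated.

house_frame();
translate([1630, 2744, 0]) chair();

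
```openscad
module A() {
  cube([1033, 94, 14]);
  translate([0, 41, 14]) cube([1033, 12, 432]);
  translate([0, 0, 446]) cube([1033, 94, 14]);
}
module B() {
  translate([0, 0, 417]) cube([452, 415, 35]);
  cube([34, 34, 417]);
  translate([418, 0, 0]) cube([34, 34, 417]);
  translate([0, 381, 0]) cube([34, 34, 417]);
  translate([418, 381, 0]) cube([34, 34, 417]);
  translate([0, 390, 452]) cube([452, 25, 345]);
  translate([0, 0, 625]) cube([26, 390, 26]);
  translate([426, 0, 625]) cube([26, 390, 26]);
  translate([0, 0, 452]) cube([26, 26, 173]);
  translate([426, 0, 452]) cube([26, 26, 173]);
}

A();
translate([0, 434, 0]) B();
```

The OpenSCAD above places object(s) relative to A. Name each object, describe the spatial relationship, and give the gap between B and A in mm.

The chair's nearest face is 340 mm from the I-beam's +y face.

A is an I-beam. B is a chair. The chair is on the floor beside the I-beam on its +y side. The gap between the chair and the I-beam is 340 mm.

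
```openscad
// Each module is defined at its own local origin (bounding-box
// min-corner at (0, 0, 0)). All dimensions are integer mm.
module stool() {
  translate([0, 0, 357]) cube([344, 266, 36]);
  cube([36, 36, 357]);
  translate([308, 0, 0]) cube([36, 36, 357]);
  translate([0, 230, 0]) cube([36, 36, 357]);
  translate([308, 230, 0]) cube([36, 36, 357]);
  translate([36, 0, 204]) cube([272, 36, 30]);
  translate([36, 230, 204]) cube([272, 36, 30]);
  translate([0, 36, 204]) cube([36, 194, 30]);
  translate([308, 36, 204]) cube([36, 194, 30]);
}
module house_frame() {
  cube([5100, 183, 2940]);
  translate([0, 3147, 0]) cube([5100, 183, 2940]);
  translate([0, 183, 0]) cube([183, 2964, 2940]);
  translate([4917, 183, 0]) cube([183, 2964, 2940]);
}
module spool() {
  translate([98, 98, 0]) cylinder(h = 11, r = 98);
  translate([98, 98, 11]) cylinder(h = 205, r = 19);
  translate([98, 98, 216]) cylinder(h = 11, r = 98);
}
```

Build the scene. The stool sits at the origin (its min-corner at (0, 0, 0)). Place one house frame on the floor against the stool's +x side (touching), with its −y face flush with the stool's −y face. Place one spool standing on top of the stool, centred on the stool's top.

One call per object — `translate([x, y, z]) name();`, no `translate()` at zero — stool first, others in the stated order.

stool();
translate([344, 0, 0]) house_frame();
translate([74, 35, 393]) spool();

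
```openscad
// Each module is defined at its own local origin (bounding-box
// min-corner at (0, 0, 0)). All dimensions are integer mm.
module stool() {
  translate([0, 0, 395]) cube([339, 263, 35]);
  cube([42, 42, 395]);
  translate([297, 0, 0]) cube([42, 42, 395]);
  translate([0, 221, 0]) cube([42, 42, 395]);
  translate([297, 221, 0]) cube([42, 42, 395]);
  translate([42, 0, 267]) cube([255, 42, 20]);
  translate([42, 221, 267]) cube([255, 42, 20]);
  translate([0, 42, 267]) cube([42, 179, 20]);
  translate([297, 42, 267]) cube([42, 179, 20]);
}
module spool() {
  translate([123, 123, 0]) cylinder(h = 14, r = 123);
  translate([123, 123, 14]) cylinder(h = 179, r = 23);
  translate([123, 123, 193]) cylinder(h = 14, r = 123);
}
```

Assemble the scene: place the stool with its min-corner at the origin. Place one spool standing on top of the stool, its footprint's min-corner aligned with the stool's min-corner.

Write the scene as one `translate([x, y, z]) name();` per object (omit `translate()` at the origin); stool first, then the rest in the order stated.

stool();
translate([0, 0, 430]) spool();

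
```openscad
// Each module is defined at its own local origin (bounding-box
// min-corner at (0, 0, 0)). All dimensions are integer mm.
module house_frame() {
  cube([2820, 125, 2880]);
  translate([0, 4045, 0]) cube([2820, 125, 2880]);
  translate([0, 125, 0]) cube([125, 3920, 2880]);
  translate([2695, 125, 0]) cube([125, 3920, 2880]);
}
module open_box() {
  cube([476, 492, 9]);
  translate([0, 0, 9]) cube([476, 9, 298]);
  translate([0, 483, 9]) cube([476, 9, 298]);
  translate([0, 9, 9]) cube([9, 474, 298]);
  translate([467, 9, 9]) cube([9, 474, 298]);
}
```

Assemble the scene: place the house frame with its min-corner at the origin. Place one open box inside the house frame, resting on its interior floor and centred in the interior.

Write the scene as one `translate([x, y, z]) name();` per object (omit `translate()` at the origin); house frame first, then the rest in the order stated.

house_frame();
translate([1172, 1839, 0]) open_box();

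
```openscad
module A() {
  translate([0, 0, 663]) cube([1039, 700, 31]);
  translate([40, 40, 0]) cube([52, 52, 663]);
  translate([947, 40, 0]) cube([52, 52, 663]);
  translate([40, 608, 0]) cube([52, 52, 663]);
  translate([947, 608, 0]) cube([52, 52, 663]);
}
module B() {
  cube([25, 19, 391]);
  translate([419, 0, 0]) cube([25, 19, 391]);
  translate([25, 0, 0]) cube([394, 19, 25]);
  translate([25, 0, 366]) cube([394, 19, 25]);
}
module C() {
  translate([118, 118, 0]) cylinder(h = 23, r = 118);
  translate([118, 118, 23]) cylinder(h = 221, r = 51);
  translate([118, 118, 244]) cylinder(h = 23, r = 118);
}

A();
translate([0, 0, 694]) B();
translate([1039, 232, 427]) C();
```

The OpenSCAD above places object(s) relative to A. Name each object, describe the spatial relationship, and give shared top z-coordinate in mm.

A is a table. B is a picture frame. C is a spool. The picture frame is on top of the table. The spool is beside the table with their tops flush at z = 694. The shared top z-coordinate is 694 mm.

Both tops at z = 694 mm.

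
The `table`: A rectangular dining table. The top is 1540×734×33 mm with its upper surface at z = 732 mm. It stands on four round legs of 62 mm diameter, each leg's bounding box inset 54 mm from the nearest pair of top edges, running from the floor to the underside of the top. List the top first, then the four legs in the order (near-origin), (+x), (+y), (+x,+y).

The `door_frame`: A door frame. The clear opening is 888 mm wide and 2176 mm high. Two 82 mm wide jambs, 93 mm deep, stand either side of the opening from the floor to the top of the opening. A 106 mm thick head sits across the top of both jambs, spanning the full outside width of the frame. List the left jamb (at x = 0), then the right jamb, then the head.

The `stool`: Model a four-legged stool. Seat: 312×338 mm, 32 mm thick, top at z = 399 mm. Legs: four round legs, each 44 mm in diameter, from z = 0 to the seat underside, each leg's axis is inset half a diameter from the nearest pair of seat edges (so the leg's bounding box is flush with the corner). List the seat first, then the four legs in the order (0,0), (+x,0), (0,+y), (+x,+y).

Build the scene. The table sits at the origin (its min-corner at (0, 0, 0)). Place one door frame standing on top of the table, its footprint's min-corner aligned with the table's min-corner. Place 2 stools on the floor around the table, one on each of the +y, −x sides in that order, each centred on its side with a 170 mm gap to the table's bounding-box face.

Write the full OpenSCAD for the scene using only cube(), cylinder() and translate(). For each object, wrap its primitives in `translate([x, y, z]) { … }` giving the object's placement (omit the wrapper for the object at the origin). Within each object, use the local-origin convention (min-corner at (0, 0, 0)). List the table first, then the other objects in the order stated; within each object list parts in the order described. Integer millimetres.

translate([0, 0, 699]) cube([1540, 734, 33]);
translate([85, 85, 0]) cylinder(h = 699, r = 31);
translate([1455, 85, 0]) cylinder(h = 699, r = 31);
translate([85, 649, 0]) cylinder(h = 699, r = 31);
translate([1455, 649, 0]) cylinder(h = 699, r = 31);
translate([0, 0, 732]) {
  cube([82, 93, 2176]);
  translate([970, 0, 0]) cube([82, 93, 2176]);
  translate([0, 0, 2176]) cube([1052, 93, 106]);
}
translate([614, 904, 0]) {
  translate([0, 0, 367]) cube([312, 338, 32]);
  translate([22, 22, 0]) cylinder(h = 367, r = 22);
  translate([290, 22, 0]) cylinder(h = 367, r = 22);
  translate([22, 316, 0]) cylinder(h = 367, r = 22);
  translate([290, 316, 0]) cylinder(h = 367, r = 22);
}
translate([-482, 198, 0]) {
  translate([0, 0, 367]) cube([312, 338, 32]);
  translate([22, 22, 0]) cylinder(h = 367, r = 22);
  translate([290, 22, 0]) cylinder(h = 367, r = 22);
  translate([22, 316, 0]) cylinder(h = 367, r = 22);
  translate([290, 316, 0]) cylinder(h = 367, r = 22);
}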